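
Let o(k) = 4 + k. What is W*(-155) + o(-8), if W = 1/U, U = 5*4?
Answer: -47/4 ≈ -11.750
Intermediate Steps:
U = 20
W = 1/20 ≈ 0.050000
W*(-155) + o(-8) = (1/20)*(-155) + (4 - 8) = -31/4 - 4 = -47/4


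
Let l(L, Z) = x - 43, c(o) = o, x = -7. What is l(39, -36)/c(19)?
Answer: -50/19 ≈ -2.6316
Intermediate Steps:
l(L, Z) = -50 (l(L, Z) = -7 - 43 = -50)
l(39, -36)/c(19) = -50/19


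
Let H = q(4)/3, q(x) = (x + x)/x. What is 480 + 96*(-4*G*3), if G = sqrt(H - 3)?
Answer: 480 - 384*I*sqrt(21) ≈ 480.0 - 1759.7*I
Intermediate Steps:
q(x) = 2 (q(x) = (2*x)/x = 2)
H = 2/3 ≈ 0.66667
G = I*sqrt(21)/3 (G = sqrt(2/3 - 3) = sqrt(-7/3) = I*sqrt(21)/3 ≈ 1.5275*I)
480 + 96*(-4*G*3) = 480 + 96*(-4*I*sqrt(21)/3*3) = 480 + 96*(-4*I*sqrt(21)) = 480 - 384*I*sqrt(21)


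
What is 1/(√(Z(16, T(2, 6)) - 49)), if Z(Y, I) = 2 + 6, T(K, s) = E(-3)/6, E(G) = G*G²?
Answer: -I*√41/41 ≈ -0.15617*I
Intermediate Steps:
E(G) = G³
T(K, s) = -9/2 (T(K, s) = (-3)³/6 = -27*⅙ = -9/2)
Z(Y, I) = 8
1/(√(Z(16, T(2, 6)) - 49)) = 1/(√(8 - 49)) = 1/(√(-41)) = 1/(I*√41) = -I*√41/41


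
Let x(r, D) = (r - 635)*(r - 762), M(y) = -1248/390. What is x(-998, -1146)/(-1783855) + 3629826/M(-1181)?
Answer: -3237546228143/2854168 ≈ -1.1343e+6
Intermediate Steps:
M(y) = -16/5 (M(y) = -1248*1/390 = -16/5)
x(r, D) = (-762 + r)*(-635 + r) (x(r, D) = (-635 + r)*(-762 + r) = (-762 + r)*(-635 + r))
x(-998, -1146)/(-1783855) + 3629826/M(-1181) = (483870 + (-998)² - 1397*(-998))/(-1783855) + 3629826/(-16/5) = (483870 + 996004 + 1394206)*(-1/1783855) + 3629826*(-5/16) = 2874080*(-1/1783855) - 9074565/8 = -574816/356771 - 9074565/8 = -3237546228143/2854168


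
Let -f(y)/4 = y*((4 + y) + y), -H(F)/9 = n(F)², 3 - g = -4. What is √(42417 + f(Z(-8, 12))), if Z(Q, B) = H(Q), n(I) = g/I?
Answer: 3*√4795438/32 ≈ 205.30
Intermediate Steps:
g = 7 (g = 3 - 1*(-4) = 3 + 4 = 7)
n(I) = 7/I
H(F) = -441/F² (H(F) = -9*49/F² = -441/F²)
Z(Q, B) = -441/Q²
f(y) = -4*y*(4 + 2*y) (f(y) = -4*y*((4 + y) + y) = -4*y*(4 + 2*y))
√(42417 + f(Z(-8, 12))) = √(42417 - 8*(-441/(-8)²)*(2 - 441/(-8)²)) = √(42417 - 8*(-441*1/64)*(2 - 441*1/64)) = √(42417 - 8*(-441/64)*(2 - 441/64)) = √(42417 - 8*(-441/64)*(-313/64)) = √(42417 - 138033/512) = √(21579471/512) = 3*√4795438/32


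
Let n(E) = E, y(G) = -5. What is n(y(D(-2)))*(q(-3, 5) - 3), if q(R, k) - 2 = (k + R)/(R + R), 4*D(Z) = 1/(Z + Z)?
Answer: 20/3 ≈ 6.6667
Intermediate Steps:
D(Z) = 1/(8*Z) (D(Z) = 1/(4*(Z + Z)) = 1/(4*((2*Z))) = (1/(2*Z))/4 = 1/(8*Z))
q(R, k) = 2 + (R + k)/(2*R) (q(R, k) = 2 + (k + R)/(R + R) = 2 + (R + k)/((2*R)) = 2 + (R + k)*(1/(2*R)) = 2 + (R + k)/(2*R))
n(y(D(-2)))*(q(-3, 5) - 3) = -5*((1/2)*(5 + 5*(-3))/(-3) - 3) = -5*((1/2)*(-1/3)*(5 - 15) - 3) = -5*((1/2)*(-1/3)*(-10) - 3) = -5*(5/3 - 3) = -5*(-4/3) = 20/3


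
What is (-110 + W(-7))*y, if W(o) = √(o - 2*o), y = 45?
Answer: -4950 + 45*√7 ≈ -4830.9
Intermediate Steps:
W(o) = √(-o)
(-110 + W(-7))*y = (-110 + √(-1*(-7)))*45 = (-110 + √7)*45 = -4950 + 45*√7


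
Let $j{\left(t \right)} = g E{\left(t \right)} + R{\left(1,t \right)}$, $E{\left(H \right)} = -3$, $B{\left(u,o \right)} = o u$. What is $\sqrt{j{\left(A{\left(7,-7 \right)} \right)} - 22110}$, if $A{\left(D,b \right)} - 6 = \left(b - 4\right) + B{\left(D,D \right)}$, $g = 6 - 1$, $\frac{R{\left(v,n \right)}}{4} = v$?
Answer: $i \sqrt{22121} \approx 148.73 i$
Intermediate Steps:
$R{\left(v,n \right)} = 4 v$
$g = 5$ ($g = 6 - 1 = 5$)
$A{\left(D,b \right)} = 2 + b + D^{2}$ ($A{\left(D,b \right)} = 6 + \left(\left(b - 4\right) + D D\right) = 6 + \left(\left(-4 + b\right) + D^{2}\right) = 6 + \left(-4 + b + D^{2}\right) = 2 + b + D^{2}$)
$j{\left(t \right)} = -11$ ($j{\left(t \right)} = 5 \left(-3\right) + 4 \cdot 1 = -15 + 4 = -11$)
$\sqrt{j{\left(A{\left(7,-7 \right)} \right)} - 22110} = \sqrt{-11 - 22110} = \sqrt{-22121} = i \sqrt{22121}$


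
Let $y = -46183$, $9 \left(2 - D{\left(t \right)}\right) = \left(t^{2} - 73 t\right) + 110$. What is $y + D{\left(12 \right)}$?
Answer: $- \frac{415007}{9} \approx -46112.0$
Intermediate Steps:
$D{\left(t \right)} = - \frac{92}{9} - \frac{t^{2}}{9} + \frac{73 t}{9}$ ($D{\left(t \right)} = 2 - \frac{\left(t^{2} - 73 t\right) + 110}{9} = 2 - \frac{110 + t^{2} - 73 t}{9} = 2 - \left(\frac{110}{9} - \frac{73 t}{9} + \frac{t^{2}}{9}\right) = - \frac{92}{9} - \frac{t^{2}}{9} + \frac{73 t}{9}$)
$y + D{\left(12 \right)} = -46183 - \left(- \frac{784}{9} + 16\right) = -46183 - - \frac{640}{9} = -46183 + \frac{640}{9} = - \frac{415007}{9}$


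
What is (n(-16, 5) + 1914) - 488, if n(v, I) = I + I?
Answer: 1436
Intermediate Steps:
n(v, I) = 2*I
(n(-16, 5) + 1914) - 488 = (2*5 + 1914) - 488 = (10 + 1914) - 488 = 1924 - 488 = 1436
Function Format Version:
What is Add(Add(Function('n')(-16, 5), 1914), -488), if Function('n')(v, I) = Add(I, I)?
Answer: 1436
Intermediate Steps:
Function('n')(v, I) = Mul(2, I)
Add(Add(Function('n')(-16, 5), 1914), -488) = Add(Add(Mul(2, 5), 1914), -488) = Add(Add(10, 1914), -488) = Add(1924, -488) = 1436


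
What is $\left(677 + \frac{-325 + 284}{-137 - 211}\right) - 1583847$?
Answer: $- \frac{550943119}{348} \approx -1.5832 \cdot 10^{6}$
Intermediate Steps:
$\left(677 + \frac{-325 + 284}{-137 - 211}\right) - 1583847 = \left(677 - \frac{41}{-348}\right) - 1583847 = \left(677 - - \frac{41}{348}\right) - 1583847 = \left(677 + \frac{41}{348}\right) - 1583847 = \frac{235637}{348} - 1583847 = - \frac{550943119}{348}$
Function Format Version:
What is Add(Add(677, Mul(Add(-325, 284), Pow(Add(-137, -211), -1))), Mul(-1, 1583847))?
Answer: Rational(-550943119, 348) ≈ -1.5832e+6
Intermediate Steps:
Add(Add(677, Mul(Add(-325, 284), Pow(Add(-137, -211), -1))), Mul(-1, 1583847)) = Add(Add(677, Mul(-41, Pow(-348, -1))), -1583847) = Add(Add(677, Mul(-41, Rational(-1, 348))), -1583847) = Add(Add(677, Rational(41, 348)), -1583847) = Add(Rational(235637, 348), -1583847) = Rational(-550943119, 348)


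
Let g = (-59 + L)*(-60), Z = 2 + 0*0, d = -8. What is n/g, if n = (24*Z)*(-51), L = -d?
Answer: -4/5 ≈ -0.80000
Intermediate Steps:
L = 8 (L = -1*(-8) = 8)
Z = 2 (Z = 2 + 0 = 2)
g = 3060 (g = (-59 + 8)*(-60) = -51*(-60) = 3060)
n = -2448 (n = (24*2)*(-51) = 48*(-51) = -2448)
n/g = -2448/3060 = -2448*1/3060 = -4/5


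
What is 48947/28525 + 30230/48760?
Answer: 324896647/139087900 ≈ 2.3359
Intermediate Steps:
48947/28525 + 30230/48760 = 48947*(1/28525) + 30230*(1/48760) = 48947/28525 + 3023/4876 = 324896647/139087900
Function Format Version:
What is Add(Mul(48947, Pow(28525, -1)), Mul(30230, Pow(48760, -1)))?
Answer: Rational(324896647, 139087900) ≈ 2.3359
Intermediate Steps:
Add(Mul(48947, Pow(28525, -1)), Mul(30230, Pow(48760, -1))) = Add(Mul(48947, Rational(1, 28525)), Mul(30230, Rational(1, 48760))) = Add(Rational(48947, 28525), Rational(3023, 4876)) = Rational(324896647, 139087900)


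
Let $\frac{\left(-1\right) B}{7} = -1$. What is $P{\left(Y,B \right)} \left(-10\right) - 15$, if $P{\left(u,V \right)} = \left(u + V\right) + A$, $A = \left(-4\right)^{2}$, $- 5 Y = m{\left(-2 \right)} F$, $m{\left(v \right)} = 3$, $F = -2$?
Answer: $-257$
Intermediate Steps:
$Y = \frac{6}{5}$ ($Y = - \frac{3 \left(-2\right)}{5} = \left(- \frac{1}{5}\right) \left(-6\right) = \frac{6}{5} \approx 1.2$)
$B = 7$ ($B = \left(-7\right) \left(-1\right) = 7$)
$A = 16$
$P{\left(u,V \right)} = 16 + V + u$ ($P{\left(u,V \right)} = \left(u + V\right) + 16 = \left(V + u\right) + 16 = 16 + V + u$)
$P{\left(Y,B \right)} \left(-10\right) - 15 = \left(16 + 7 + \frac{6}{5}\right) \left(-10\right) - 15 = \frac{121}{5} \left(-10\right) - 15 = -242 - 15 = -257$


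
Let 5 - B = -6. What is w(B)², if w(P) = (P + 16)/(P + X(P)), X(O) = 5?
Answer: 729/256 ≈ 2.8477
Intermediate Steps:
B = 11 (B = 5 - 1*(-6) = 5 + 6 = 11)
w(P) = (16 + P)/(5 + P) (w(P) = (P + 16)/(P + 5) = (16 + P)/(5 + P))
w(B)² = ((16 + 11)/(5 + 11))² = (27/16)² = 729/256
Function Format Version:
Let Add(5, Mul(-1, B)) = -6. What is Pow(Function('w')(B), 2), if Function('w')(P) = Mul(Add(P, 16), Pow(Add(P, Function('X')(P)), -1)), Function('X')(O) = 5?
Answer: Rational(729, 256) ≈ 2.8477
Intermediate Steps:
B = 11 (B = Add(5, Mul(-1, -6)) = Add(5, 6) = 11)
Function('w')(P) = Mul(Pow(Add(5, P), -1), Add(16, P)) (Function('w')(P) = Mul(Add(P, 16), Pow(Add(P, 5), -1)) = Mul(Add(16, P), Pow(Add(5, P), -1)) = Mul(Pow(Add(5, P), -1), Add(16, P)))
Pow(Function('w')(B), 2) = Pow(Mul(Pow(Add(5, 11), -1), Add(16, 11)), 2) = Pow(Mul(Pow(16, -1), 27), 2) = Pow(Mul(Rational(1, 16), 27), 2) = Pow(Rational(27, 16), 2) = Rational(729, 256)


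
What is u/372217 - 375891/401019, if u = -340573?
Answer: -92163088078/49755363041 ≈ -1.8523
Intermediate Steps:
u/372217 - 375891/401019 = -340573/372217 - 375891/401019 = -340573*1/372217 - 375891*1/401019 = -340573/372217 - 125297/133673 = -92163088078/49755363041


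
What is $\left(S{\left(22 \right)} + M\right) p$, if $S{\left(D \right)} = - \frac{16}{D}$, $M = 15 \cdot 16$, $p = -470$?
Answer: $- \frac{1237040}{11} \approx -1.1246 \cdot 10^{5}$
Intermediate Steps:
$M = 240$
$\left(S{\left(22 \right)} + M\right) p = \left(- \frac{16}{22} + 240\right) \left(-470\right) = \left(\left(-16\right) \frac{1}{22} + 240\right) \left(-470\right) = \left(- \frac{8}{11} + 240\right) \left(-470\right) = \frac{2632}{11} \left(-470\right) = - \frac{1237040}{11}$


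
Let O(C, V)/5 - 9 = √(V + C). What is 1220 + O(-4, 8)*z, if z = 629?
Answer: 35815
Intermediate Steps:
O(C, V) = 45 + 5*√(C + V) (O(C, V) = 45 + 5*√(V + C) = 45 + 5*√(C + V))
1220 + O(-4, 8)*z = 1220 + (45 + 5*√(-4 + 8))*629 = 1220 + (45 + 5*√4)*629 = 1220 + (45 + 5*2)*629 = 1220 + (45 + 10)*629 = 1220 + 55*629 = 1220 + 34595 = 35815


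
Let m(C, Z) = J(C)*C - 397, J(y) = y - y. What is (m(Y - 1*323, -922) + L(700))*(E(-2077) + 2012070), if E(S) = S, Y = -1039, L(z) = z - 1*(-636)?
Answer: 1887383427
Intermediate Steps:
L(z) = 636 + z (L(z) = z + 636 = 636 + z)
J(y) = 0
m(C, Z) = -397 (m(C, Z) = 0*C - 397 = 0 - 397 = -397)
(m(Y - 1*323, -922) + L(700))*(E(-2077) + 2012070) = (-397 + (636 + 700))*(-2077 + 2012070) = (-397 + 1336)*2009993 = 939*2009993 = 1887383427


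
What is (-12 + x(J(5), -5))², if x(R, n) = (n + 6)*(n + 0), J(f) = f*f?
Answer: 289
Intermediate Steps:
J(f) = f²
x(R, n) = n*(6 + n) (x(R, n) = (6 + n)*n = n*(6 + n))
(-12 + x(J(5), -5))² = (-12 - 5*(6 - 5))² = (-12 - 5*1)² = (-12 - 5)² = (-17)² = 289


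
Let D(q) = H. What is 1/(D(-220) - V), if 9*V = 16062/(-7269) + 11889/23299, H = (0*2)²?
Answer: 508081293/95935799 ≈ 5.2961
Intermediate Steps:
H = 0 (H = 0² = 0)
D(q) = 0
V = -95935799/508081293 (V = (16062/(-7269) + 11889/23299)/9 = (16062*(-1/7269) + 11889*(1/23299))/9 = (-5354/2423 + 11889/23299)/9 = (⅑)*(-95935799/56453477) = -95935799/508081293 ≈ -0.18882)
1/(D(-220) - V) = 1/(0 - 1*(-95935799/508081293)) = 1/(0 + 95935799/508081293) = 1/(95935799/508081293) = 508081293/95935799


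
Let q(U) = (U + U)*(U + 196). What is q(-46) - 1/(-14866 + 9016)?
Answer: -80729999/5850 ≈ -13800.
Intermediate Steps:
q(U) = 2*U*(196 + U) (q(U) = (2*U)*(196 + U) = 2*U*(196 + U))
q(-46) - 1/(-14866 + 9016) = 2*(-46)*(196 - 46) - 1/(-14866 + 9016) = 2*(-46)*150 - 1/(-5850) = -13800 - 1*(-1/5850) = -13800 + 1/5850 = -80729999/5850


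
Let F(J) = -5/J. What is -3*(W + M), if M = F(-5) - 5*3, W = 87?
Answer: -219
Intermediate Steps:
M = -14 (M = -5/(-5) - 5*3 = -5*(-1/5) - 15 = 1 - 15 = -14)
-3*(W + M) = -3*(87 - 14) = -3*73 = -219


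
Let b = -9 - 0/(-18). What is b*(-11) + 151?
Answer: 250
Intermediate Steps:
b = -9 (b = -9 - 0*(-1)/18 = -9 - 1*0 = -9 + 0 = -9)
b*(-11) + 151 = -9*(-11) + 151 = 99 + 151 = 250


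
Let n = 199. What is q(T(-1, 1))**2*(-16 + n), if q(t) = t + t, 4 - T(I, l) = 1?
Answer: 6588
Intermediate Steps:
T(I, l) = 3 (T(I, l) = 4 - 1*1 = 4 - 1 = 3)
q(t) = 2*t
q(T(-1, 1))**2*(-16 + n) = (2*3)**2*(-16 + 199) = 6**2*183 = 36*183 = 6588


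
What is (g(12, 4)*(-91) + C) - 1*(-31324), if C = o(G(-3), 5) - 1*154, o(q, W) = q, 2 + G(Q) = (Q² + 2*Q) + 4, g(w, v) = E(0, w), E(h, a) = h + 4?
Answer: 30811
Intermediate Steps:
E(h, a) = 4 + h
g(w, v) = 4 (g(w, v) = 4 + 0 = 4)
G(Q) = 2 + Q² + 2*Q (G(Q) = -2 + ((Q² + 2*Q) + 4) = -2 + (4 + Q² + 2*Q) = 2 + Q² + 2*Q)
C = -149 (C = (2 + (-3)² + 2*(-3)) - 1*154 = (2 + 9 - 6) - 154 = 5 - 154 = -149)
(g(12, 4)*(-91) + C) - 1*(-31324) = (4*(-91) - 149) - 1*(-31324) = (-364 - 149) + 31324 = -513 + 31324 = 30811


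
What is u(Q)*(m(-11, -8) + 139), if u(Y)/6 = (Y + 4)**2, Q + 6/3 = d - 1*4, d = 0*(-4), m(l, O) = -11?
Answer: 3072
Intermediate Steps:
d = 0
Q = -6 (Q = -2 + (0 - 1*4) = -2 + (0 - 4) = -2 - 4 = -6)
u(Y) = 6*(4 + Y)**2 (u(Y) = 6*(Y + 4)**2 = 6*(4 + Y)**2)
u(Q)*(m(-11, -8) + 139) = (6*(4 - 6)**2)*(-11 + 139) = (6*(-2)**2)*128 = (6*4)*128 = 24*128 = 3072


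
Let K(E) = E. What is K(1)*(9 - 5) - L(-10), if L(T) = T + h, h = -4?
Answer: 18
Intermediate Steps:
L(T) = -4 + T (L(T) = T - 4 = -4 + T)
K(1)*(9 - 5) - L(-10) = 1*(9 - 5) - (-4 - 10) = 1*4 - 1*(-14) = 4 + 14 = 18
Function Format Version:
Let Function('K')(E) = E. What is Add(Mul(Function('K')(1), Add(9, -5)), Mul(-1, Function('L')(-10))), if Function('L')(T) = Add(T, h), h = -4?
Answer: 18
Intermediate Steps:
Function('L')(T) = Add(-4, T) (Function('L')(T) = Add(T, -4) = Add(-4, T))
Add(Mul(Function('K')(1), Add(9, -5)), Mul(-1, Function('L')(-10))) = Add(Mul(1, Add(9, -5)), Mul(-1, Add(-4, -10))) = Add(Mul(1, 4), Mul(-1, -14)) = Add(4, 14) = 18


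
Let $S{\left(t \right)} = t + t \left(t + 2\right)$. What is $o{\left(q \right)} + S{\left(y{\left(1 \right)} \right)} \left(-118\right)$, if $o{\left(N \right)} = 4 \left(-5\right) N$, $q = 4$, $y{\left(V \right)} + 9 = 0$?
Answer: $-6452$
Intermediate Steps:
$y{\left(V \right)} = -9$ ($y{\left(V \right)} = -9 + 0 = -9$)
$S{\left(t \right)} = t + t \left(2 + t\right)$
$o{\left(N \right)} = - 20 N$
$o{\left(q \right)} + S{\left(y{\left(1 \right)} \right)} \left(-118\right) = \left(-20\right) 4 + - 9 \left(3 - 9\right) \left(-118\right) = -80 + \left(-9\right) \left(-6\right) \left(-118\right) = -80 + 54 \left(-118\right) = -80 - 6372 = -6452$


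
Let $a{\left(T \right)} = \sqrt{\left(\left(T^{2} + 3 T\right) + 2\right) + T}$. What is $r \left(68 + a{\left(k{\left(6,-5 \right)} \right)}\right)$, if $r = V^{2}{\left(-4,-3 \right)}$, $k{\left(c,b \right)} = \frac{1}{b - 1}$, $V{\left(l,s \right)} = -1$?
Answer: $\frac{415}{6} \approx 69.167$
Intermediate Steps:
$k{\left(c,b \right)} = \frac{1}{-1 + b}$
$r = 1$ ($r = \left(-1\right)^{2} = 1$)
$a{\left(T \right)} = \sqrt{2 + T^{2} + 4 T}$ ($a{\left(T \right)} = \sqrt{\left(2 + T^{2} + 3 T\right) + T} = \sqrt{2 + T^{2} + 4 T}$)
$r \left(68 + a{\left(k{\left(6,-5 \right)} \right)}\right) = 1 \left(68 + \sqrt{2 + \left(\frac{1}{-1 - 5}\right)^{2} + \frac{4}{-1 - 5}}\right) = 1 \left(68 + \sqrt{2 + \left(\frac{1}{-6}\right)^{2} + \frac{4}{-6}}\right) = 1 \left(68 + \sqrt{2 + \left(- \frac{1}{6}\right)^{2} + 4 \left(- \frac{1}{6}\right)}\right) = 1 \left(68 + \sqrt{2 + \frac{1}{36} - \frac{2}{3}}\right) = 1 \left(68 + \sqrt{\frac{49}{36}}\right) = 1 \left(68 + \frac{7}{6}\right) = 1 \cdot \frac{415}{6} = \frac{415}{6}$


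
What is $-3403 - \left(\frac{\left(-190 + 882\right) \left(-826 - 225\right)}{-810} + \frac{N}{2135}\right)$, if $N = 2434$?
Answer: $- \frac{743971801}{172935} \approx -4302.0$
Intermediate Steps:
$-3403 - \left(\frac{\left(-190 + 882\right) \left(-826 - 225\right)}{-810} + \frac{N}{2135}\right) = -3403 - \left(\frac{\left(-190 + 882\right) \left(-826 - 225\right)}{-810} + \frac{2434}{2135}\right) = -3403 - \left(692 \left(-1051\right) \left(- \frac{1}{810}\right) + 2434 \cdot \frac{1}{2135}\right) = -3403 - \left(\left(-727292\right) \left(- \frac{1}{810}\right) + \frac{2434}{2135}\right) = -3403 - \left(\frac{363646}{405} + \frac{2434}{2135}\right) = -3403 - \frac{155473996}{172935} = - \frac{743971801}{172935}$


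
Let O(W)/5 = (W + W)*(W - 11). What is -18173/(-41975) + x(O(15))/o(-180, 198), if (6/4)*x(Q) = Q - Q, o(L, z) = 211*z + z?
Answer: 18173/41975 ≈ 0.43295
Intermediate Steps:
o(L, z) = 212*z
O(W) = 10*W*(-11 + W) (O(W) = 5*((W + W)*(W - 11)) = 5*((2*W)*(-11 + W)) = 5*(2*W*(-11 + W)) = 10*W*(-11 + W))
x(Q) = 0 (x(Q) = 2*(Q - Q)/3 = (2/3)*0 = 0)
-18173/(-41975) + x(O(15))/o(-180, 198) = -18173/(-41975) + 0/((212*198)) = -18173*(-1/41975) + 0/41976 = 18173/41975 + 0*(1/41976) = 18173/41975 + 0 = 18173/41975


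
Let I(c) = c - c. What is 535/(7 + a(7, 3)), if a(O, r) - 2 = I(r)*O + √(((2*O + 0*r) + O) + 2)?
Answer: 4815/58 - 535*√23/58 ≈ 38.780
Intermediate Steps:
I(c) = 0
a(O, r) = 2 + √(2 + 3*O) (a(O, r) = 2 + (0*O + √(((2*O + 0*r) + O) + 2)) = 2 + (0 + √(((2*O + 0) + O) + 2)) = 2 + (0 + √((2*O + O) + 2)) = 2 + (0 + √(3*O + 2)) = 2 + (0 + √(2 + 3*O)) = 2 + √(2 + 3*O))
535/(7 + a(7, 3)) = 535/(7 + (2 + √(2 + 3*7))) = 535/(7 + (2 + √(2 + 21))) = 535/(7 + (2 + √23)) = 535/(9 + √23)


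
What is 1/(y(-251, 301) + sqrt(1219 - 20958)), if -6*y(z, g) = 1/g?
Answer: -1806/64381433005 - 3261636*I*sqrt(19739)/64381433005 ≈ -2.8052e-8 - 0.0071177*I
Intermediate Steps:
y(z, g) = -1/(6*g)
1/(y(-251, 301) + sqrt(1219 - 20958)) = 1/(-1/6/301 + sqrt(1219 - 20958)) = 1/(-1/6*1/301 + sqrt(-19739)) = 1/(-1/1806 + I*sqrt(19739))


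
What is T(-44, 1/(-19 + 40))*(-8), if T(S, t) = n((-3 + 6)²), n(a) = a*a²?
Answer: -5832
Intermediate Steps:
n(a) = a³
T(S, t) = 729 (T(S, t) = ((-3 + 6)²)³ = (3²)³ = 9³ = 729)
T(-44, 1/(-19 + 40))*(-8) = 729*(-8) = -5832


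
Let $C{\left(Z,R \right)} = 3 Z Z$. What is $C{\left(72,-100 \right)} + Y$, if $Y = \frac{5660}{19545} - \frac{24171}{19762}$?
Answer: $\frac{1201314567361}{77249658} \approx 15551.0$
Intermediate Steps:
$C{\left(Z,R \right)} = 3 Z^{2}$
$Y = - \frac{72113855}{77249658}$ ($Y = 5660 \cdot \frac{1}{19545} - \frac{24171}{19762} = \frac{1132}{3909} - \frac{24171}{19762} = - \frac{72113855}{77249658} \approx -0.93352$)
$C{\left(72,-100 \right)} + Y = 3 \cdot 72^{2} - \frac{72113855}{77249658} = 3 \cdot 5184 - \frac{72113855}{77249658} = 15552 - \frac{72113855}{77249658} = \frac{1201314567361}{77249658}$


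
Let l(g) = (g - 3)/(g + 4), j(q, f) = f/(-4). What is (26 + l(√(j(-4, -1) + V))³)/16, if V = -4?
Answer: (-4006*I + 4695*√15)/(16*(-152*I + 177*√15)) ≈ 1.6573 + 0.0022476*I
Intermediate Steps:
j(q, f) = -f/4 (j(q, f) = f*(-¼) = -f/4)
l(g) = (-3 + g)/(4 + g)
(26 + l(√(j(-4, -1) + V))³)/16 = (26 + ((-3 + √(-¼*(-1) - 4))/(4 + √(-¼*(-1) - 4)))³)/16 = (26 + ((-3 + √(¼ - 4))/(4 + √(¼ - 4)))³)*(1/16) = (26 + ((-3 + √(-15/4))/(4 + √(-15/4)))³)*(1/16) = (26 + ((-3 + I*√15/2)/(4 + I*√15/2))³)*(1/16) = (26 + (-3 + I*√15/2)³/(4 + I*√15/2)³)*(1/16) = 13/8 + (-3 + I*√15/2)³/(16*(4 + I*√15/2)³)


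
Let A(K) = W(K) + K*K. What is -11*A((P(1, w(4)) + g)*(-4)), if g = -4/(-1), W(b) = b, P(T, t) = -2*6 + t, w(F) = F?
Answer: -2992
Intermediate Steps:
P(T, t) = -12 + t
g = 4 (g = -4*(-1) = 4)
A(K) = K + K**2 (A(K) = K + K*K = K + K**2)
-11*A((P(1, w(4)) + g)*(-4)) = -11*((-12 + 4) + 4)*(-4)*(1 + ((-12 + 4) + 4)*(-4)) = -11*(-8 + 4)*(-4)*(1 + (-8 + 4)*(-4)) = -11*(-4*(-4))*(1 - 4*(-4)) = -176*(1 + 16) = -176*17 = -11*272 = -2992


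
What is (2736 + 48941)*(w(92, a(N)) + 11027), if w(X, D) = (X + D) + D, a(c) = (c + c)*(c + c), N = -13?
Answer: 644463867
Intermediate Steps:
a(c) = 4*c² (a(c) = (2*c)*(2*c) = 4*c²)
w(X, D) = X + 2*D (w(X, D) = (D + X) + D = X + 2*D)
(2736 + 48941)*(w(92, a(N)) + 11027) = (2736 + 48941)*((92 + 2*(4*(-13)²)) + 11027) = 51677*((92 + 2*(4*169)) + 11027) = 51677*((92 + 2*676) + 11027) = 51677*((92 + 1352) + 11027) = 51677*(1444 + 11027) = 51677*12471 = 644463867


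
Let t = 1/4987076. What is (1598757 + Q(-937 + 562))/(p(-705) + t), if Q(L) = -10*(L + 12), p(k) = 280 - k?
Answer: 2663741916804/1637423287 ≈ 1626.8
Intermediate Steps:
Q(L) = -120 - 10*L (Q(L) = -10*(12 + L) = -120 - 10*L)
t = 1/4987076 ≈ 2.0052e-7
(1598757 + Q(-937 + 562))/(p(-705) + t) = (1598757 + (-120 - 10*(-937 + 562)))/((280 - 1*(-705)) + 1/4987076) = (1598757 + (-120 - 10*(-375)))/((280 + 705) + 1/4987076) = (1598757 + (-120 + 3750))/(985 + 1/4987076) = (1598757 + 3630)/(4912269861/4987076) = 1602387*(4987076/4912269861) = 2663741916804/1637423287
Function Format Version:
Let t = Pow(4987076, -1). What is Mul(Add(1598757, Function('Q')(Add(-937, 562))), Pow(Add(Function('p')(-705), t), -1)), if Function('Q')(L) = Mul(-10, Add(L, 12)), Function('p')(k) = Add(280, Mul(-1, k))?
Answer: Rational(2663741916804, 1637423287) ≈ 1626.8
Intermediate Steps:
Function('Q')(L) = Add(-120, Mul(-10, L)) (Function('Q')(L) = Mul(-10, Add(12, L)) = Add(-120, Mul(-10, L)))
t = Rational(1, 4987076) ≈ 2.0052e-7
Mul(Add(1598757, Function('Q')(Add(-937, 562))), Pow(Add(Function('p')(-705), t), -1)) = Mul(Add(1598757, Add(-120, Mul(-10, Add(-937, 562)))), Pow(Add(Add(280, Mul(-1, -705)), Rational(1, 4987076)), -1)) = Mul(Add(1598757, Add(-120, Mul(-10, -375))), Pow(Add(Add(280, 705), Rational(1, 4987076)), -1)) = Mul(Add(1598757, Add(-120, 3750)), Pow(Add(985, Rational(1, 4987076)), -1)) = Mul(Add(1598757, 3630), Pow(Rational(4912269861, 4987076), -1)) = Mul(1602387, Rational(4987076, 4912269861)) = Rational(2663741916804, 1637423287)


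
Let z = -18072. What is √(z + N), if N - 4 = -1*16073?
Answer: I*√34141 ≈ 184.77*I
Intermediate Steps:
N = -16069 (N = 4 - 1*16073 = 4 - 16073 = -16069)
√(z + N) = √(-18072 - 16069) = √(-34141) = I*√34141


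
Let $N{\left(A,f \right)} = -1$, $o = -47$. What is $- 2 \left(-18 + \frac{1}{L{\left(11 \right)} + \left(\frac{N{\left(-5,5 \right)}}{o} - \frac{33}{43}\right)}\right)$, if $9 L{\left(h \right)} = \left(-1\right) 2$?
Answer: $\frac{335241}{8807} \approx 38.065$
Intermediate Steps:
$L{\left(h \right)} = - \frac{2}{9}$ ($L{\left(h \right)} = \frac{\left(-1\right) 2}{9} = \frac{1}{9} \left(-2\right) = - \frac{2}{9}$)
$- 2 \left(-18 + \frac{1}{L{\left(11 \right)} + \left(\frac{N{\left(-5,5 \right)}}{o} - \frac{33}{43}\right)}\right) = - 2 \left(-18 + \frac{1}{- \frac{2}{9} - \left(- \frac{1}{47} + \frac{33}{43}\right)}\right) = - 2 \left(-18 + \frac{1}{- \frac{2}{9} - \frac{1508}{2021}}\right) = - 2 \left(-18 + \frac{1}{- \frac{17614}{18189}}\right) = - 2 \left(-18 - \frac{18189}{17614}\right) = \left(-2\right) \left(- \frac{335241}{17614}\right) = \frac{335241}{8807}$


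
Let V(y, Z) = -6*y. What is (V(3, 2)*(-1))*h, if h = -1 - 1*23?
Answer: -432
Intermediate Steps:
h = -24 (h = -1 - 23 = -24)
(V(3, 2)*(-1))*h = (-6*3*(-1))*(-24) = -18*(-1)*(-24) = 18*(-24) = -432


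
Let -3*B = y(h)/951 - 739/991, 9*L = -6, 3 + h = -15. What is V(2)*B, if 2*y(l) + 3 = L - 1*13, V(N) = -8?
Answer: -17065136/8481969 ≈ -2.0119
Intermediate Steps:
h = -18 (h = -3 - 15 = -18)
L = -⅔ (L = (⅑)*(-6) = -⅔ ≈ -0.66667)
y(l) = -25/3 (y(l) = -3/2 + (-⅔ - 1*13)/2 = -3/2 + (-⅔ - 13)/2 = -3/2 + (½)*(-41/3) = -3/2 - 41/6 = -25/3)
B = 2133142/8481969 (B = -(-25/3/951 - 739/991)/3 = -(-25/3*1/951 - 739*1/991)/3 = -(-25/2853 - 739/991)/3 = -⅓*(-2133142/2827323) = 2133142/8481969 ≈ 0.25149)
V(2)*B = -8*2133142/8481969 = -17065136/8481969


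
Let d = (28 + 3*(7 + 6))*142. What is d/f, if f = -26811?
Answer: -9514/26811 ≈ -0.35485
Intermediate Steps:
d = 9514 (d = (28 + 3*13)*142 = (28 + 39)*142 = 67*142 = 9514)
d/f = 9514/(-26811) = 9514*(-1/26811) = -9514/26811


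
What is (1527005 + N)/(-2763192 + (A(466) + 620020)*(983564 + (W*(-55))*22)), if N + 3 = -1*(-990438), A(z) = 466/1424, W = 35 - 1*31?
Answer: 448104320/108015030059937 ≈ 4.1485e-6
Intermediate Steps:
W = 4 (W = 35 - 31 = 4)
A(z) = 233/712 (A(z) = 466*(1/1424) = 233/712)
N = 990435 (N = -3 - 1*(-990438) = -3 + 990438 = 990435)
(1527005 + N)/(-2763192 + (A(466) + 620020)*(983564 + (W*(-55))*22)) = (1527005 + 990435)/(-2763192 + (233/712 + 620020)*(983564 + (4*(-55))*22)) = 2517440/(-2763192 + 441454473*(983564 - 220*22)/712) = 2517440/(-2763192 + 441454473*(983564 - 4840)/712) = 2517440/(-2763192 + (441454473/712)*978724) = 2517440/(-2763192 + 108015521908113/178) = 2517440/(108015030059937/178) = 2517440*(178/108015030059937) = 448104320/108015030059937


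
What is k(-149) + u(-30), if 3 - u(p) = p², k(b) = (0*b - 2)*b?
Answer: -599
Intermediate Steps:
k(b) = -2*b (k(b) = (0 - 2)*b = -2*b)
u(p) = 3 - p²
k(-149) + u(-30) = -2*(-149) + (3 - 1*(-30)²) = 298 + (3 - 1*900) = 298 + (3 - 900) = 298 - 897 = -599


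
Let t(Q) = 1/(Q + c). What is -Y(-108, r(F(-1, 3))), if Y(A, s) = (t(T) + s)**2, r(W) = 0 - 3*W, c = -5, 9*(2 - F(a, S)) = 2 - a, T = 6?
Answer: -16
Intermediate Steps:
F(a, S) = 16/9 + a/9 (F(a, S) = 2 - (2 - a)/9 = 2 + (-2/9 + a/9) = 16/9 + a/9)
r(W) = -3*W
t(Q) = 1/(-5 + Q) (t(Q) = 1/(Q - 5) = 1/(-5 + Q))
Y(A, s) = (1 + s)**2 (Y(A, s) = (1/(-5 + 6) + s)**2 = (1/1 + s)**2 = (1 + s)**2)
-Y(-108, r(F(-1, 3))) = -(1 - 3*(16/9 + (1/9)*(-1)))**2 = -(1 - 3*(16/9 - 1/9))**2 = -(1 - 3*5/3)**2 = -(1 - 5)**2 = -1*(-4)**2 = -1*16 = -16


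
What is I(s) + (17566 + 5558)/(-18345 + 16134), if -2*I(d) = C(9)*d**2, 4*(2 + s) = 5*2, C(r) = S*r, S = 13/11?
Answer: -69503/5896 ≈ -11.788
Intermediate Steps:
S = 13/11 (S = 13*(1/11) = 13/11 ≈ 1.1818)
C(r) = 13*r/11
s = 1/2 (s = -2 + (5*2)/4 = -2 + (1/4)*10 = -2 + 5/2 = 1/2 ≈ 0.50000)
I(d) = -117*d**2/22 (I(d) = -(13/11)*9*d**2/2 = -117*d**2/22)
I(s) + (17566 + 5558)/(-18345 + 16134) = -117*(1/2)**2/22 + (17566 + 5558)/(-18345 + 16134) = -117/22*1/4 + 23124/(-2211) = -117/88 + 23124*(-1/2211) = -117/88 - 7708/737 = -69503/5896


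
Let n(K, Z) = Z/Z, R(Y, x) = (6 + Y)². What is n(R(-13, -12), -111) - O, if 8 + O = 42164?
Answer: -42155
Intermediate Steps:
O = 42156 (O = -8 + 42164 = 42156)
n(K, Z) = 1
n(R(-13, -12), -111) - O = 1 - 1*42156 = 1 - 42156 = -42155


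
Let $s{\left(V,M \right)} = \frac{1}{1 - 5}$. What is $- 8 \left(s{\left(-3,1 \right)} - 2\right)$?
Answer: $18$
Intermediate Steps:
$s{\left(V,M \right)} = - \frac{1}{4}$ ($s{\left(V,M \right)} = \frac{1}{-4} = - \frac{1}{4}$)
$- 8 \left(s{\left(-3,1 \right)} - 2\right) = - 8 \left(- \frac{1}{4} - 2\right) = \left(-8\right) \left(- \frac{9}{4}\right) = 18$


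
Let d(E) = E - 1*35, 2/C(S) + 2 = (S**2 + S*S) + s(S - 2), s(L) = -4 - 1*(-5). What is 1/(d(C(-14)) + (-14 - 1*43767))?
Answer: -391/17132054 ≈ -2.2823e-5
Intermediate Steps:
s(L) = 1 (s(L) = -4 + 5 = 1)
C(S) = 2/(-1 + 2*S**2) (C(S) = 2/(-2 + ((S**2 + S*S) + 1)) = 2/(-2 + ((S**2 + S**2) + 1)) = 2/(-2 + (2*S**2 + 1)) = 2/(-2 + (1 + 2*S**2)) = 2/(-1 + 2*S**2))
d(E) = -35 + E (d(E) = E - 35 = -35 + E)
1/(d(C(-14)) + (-14 - 1*43767)) = 1/((-35 + 2/(-1 + 2*(-14)**2)) + (-14 - 1*43767)) = 1/((-35 + 2/(-1 + 2*196)) + (-14 - 43767)) = 1/((-35 + 2/(-1 + 392)) - 43781) = 1/((-35 + 2/391) - 43781) = 1/(-13683/391 - 43781) = 1/(-17132054/391) = -391/17132054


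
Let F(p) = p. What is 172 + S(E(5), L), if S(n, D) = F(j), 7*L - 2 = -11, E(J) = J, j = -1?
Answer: 171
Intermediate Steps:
L = -9/7 (L = 2/7 + (⅐)*(-11) = 2/7 - 11/7 = -9/7 ≈ -1.2857)
S(n, D) = -1
172 + S(E(5), L) = 172 - 1 = 171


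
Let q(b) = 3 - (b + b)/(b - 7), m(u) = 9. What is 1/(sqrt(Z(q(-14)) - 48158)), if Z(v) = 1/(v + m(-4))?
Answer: -4*I*sqrt(3082106)/1541053 ≈ -0.0045569*I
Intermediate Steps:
q(b) = 3 - 2*b/(-7 + b)
Z(v) = 1/(9 + v) (Z(v) = 1/(v + 9) = 1/(9 + v))
1/(sqrt(Z(q(-14)) - 48158)) = 1/(sqrt(1/(9 + (-21 - 14)/(-7 - 14)) - 48158)) = 1/(sqrt(1/(9 - 35/(-21)) - 48158)) = 1/(sqrt(1/(9 - 1/21*(-35)) - 48158)) = 1/(sqrt(1/(9 + 5/3) - 48158)) = 1/(sqrt(1/(32/3) - 48158)) = 1/(sqrt(3/32 - 48158)) = 1/(sqrt(-1541053/32)) = 1/(I*sqrt(3082106)/8) = -4*I*sqrt(3082106)/1541053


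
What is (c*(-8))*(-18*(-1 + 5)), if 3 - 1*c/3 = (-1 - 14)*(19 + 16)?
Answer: 912384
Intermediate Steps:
c = 1584 (c = 9 - 3*(-1 - 14)*(19 + 16) = 9 - (-45)*35 = 9 - 3*(-525) = 9 + 1575 = 1584)
(c*(-8))*(-18*(-1 + 5)) = (1584*(-8))*(-18*(-1 + 5)) = -(-228096)*4 = -12672*(-72) = 912384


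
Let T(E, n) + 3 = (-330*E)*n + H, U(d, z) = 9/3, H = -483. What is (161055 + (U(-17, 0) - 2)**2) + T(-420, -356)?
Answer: -49181030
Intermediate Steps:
U(d, z) = 3 (U(d, z) = 9*(1/3) = 3)
T(E, n) = -486 - 330*E*n (T(E, n) = -3 + ((-330*E)*n - 483) = -3 + (-330*E*n - 483) = -3 + (-483 - 330*E*n) = -486 - 330*E*n)
(161055 + (U(-17, 0) - 2)**2) + T(-420, -356) = (161055 + (3 - 2)**2) + (-486 - 330*(-420)*(-356)) = (161055 + 1**2) + (-486 - 49341600) = (161055 + 1) - 49342086 = 161056 - 49342086 = -49181030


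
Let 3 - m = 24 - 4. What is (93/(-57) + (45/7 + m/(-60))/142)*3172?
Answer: -1423656247/283290 ≈ -5025.4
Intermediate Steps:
m = -17 (m = 3 - (24 - 4) = 3 - 1*20 = 3 - 20 = -17)
(93/(-57) + (45/7 + m/(-60))/142)*3172 = (93/(-57) + (45/7 - 17/(-60))/142)*3172 = (93*(-1/57) + (45*(1/7) - 17*(-1/60))*(1/142))*3172 = (-31/19 + (45/7 + 17/60)*(1/142))*3172 = (-31/19 + (2819/420)*(1/142))*3172 = (-31/19 + 2819/59640)*3172 = -1795279/1133160*3172 = -1423656247/283290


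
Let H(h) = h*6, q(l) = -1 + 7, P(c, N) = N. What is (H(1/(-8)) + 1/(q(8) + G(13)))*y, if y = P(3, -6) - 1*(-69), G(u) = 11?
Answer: -2961/68 ≈ -43.544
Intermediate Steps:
q(l) = 6
H(h) = 6*h
y = 63 (y = -6 - 1*(-69) = -6 + 69 = 63)
(H(1/(-8)) + 1/(q(8) + G(13)))*y = (6/(-8) + 1/(6 + 11))*63 = (6*(-⅛) + 1/17)*63 = (-¾ + 1/17)*63 = -47/68*63 = -2961/68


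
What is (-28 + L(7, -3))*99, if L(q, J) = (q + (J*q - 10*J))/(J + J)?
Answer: -3036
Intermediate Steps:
L(q, J) = (q - 10*J + J*q)/(2*J) (L(q, J) = (q + (-10*J + J*q))/((2*J)) = (q - 10*J + J*q)*(1/(2*J)) = (q - 10*J + J*q)/(2*J))
(-28 + L(7, -3))*99 = (-28 + (½)*(7 - 3*(-10 + 7))/(-3))*99 = (-28 + (½)*(-⅓)*(7 - 3*(-3)))*99 = (-28 + (½)*(-⅓)*(7 + 9))*99 = (-28 + (½)*(-⅓)*16)*99 = (-28 - 8/3)*99 = -92/3*99 = -3036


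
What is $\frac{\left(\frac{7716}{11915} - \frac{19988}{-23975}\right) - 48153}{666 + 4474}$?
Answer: $- \frac{2751013031401}{293660664500} \approx -9.368$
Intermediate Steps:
$\frac{\left(\frac{7716}{11915} - \frac{19988}{-23975}\right) - 48153}{666 + 4474} = \frac{\left(7716 \cdot \frac{1}{11915} - - \frac{19988}{23975}\right) - 48153}{5140} = \left(\left(\frac{7716}{11915} + \frac{19988}{23975}\right) - 48153\right) \frac{1}{5140} = \left(\frac{84629624}{57132425} - 48153\right) \frac{1}{5140} = \left(- \frac{2751013031401}{57132425}\right) \frac{1}{5140} = - \frac{2751013031401}{293660664500}$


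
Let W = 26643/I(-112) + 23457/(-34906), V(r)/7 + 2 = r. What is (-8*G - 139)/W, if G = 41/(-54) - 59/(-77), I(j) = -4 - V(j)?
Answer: -2003107146577/473687520075 ≈ -4.2288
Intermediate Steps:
V(r) = -14 + 7*r
I(j) = 10 - 7*j (I(j) = -4 - (-14 + 7*j) = -4 + (14 - 7*j) = 10 - 7*j)
G = 29/4158 (G = 41*(-1/54) - 59*(-1/77) = -41/54 + 59/77 = 29/4158 ≈ 0.0069745)
W = 227843925/6928841 (W = 26643/(10 - 7*(-112)) + 23457/(-34906) = 26643/(10 + 784) + 23457*(-1/34906) = 26643/794 - 23457/34906 = 227843925/6928841 ≈ 32.883)
(-8*G - 139)/W = (-8*29/4158 - 139)/(227843925/6928841) = (-116/2079 - 139)*(6928841/227843925) = -289097/2079*6928841/227843925 = -2003107146577/473687520075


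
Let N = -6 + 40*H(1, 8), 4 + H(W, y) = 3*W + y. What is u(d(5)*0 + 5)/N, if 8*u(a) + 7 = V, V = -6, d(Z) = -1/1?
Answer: -13/2192 ≈ -0.0059307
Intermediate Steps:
H(W, y) = -4 + y + 3*W (H(W, y) = -4 + (3*W + y) = -4 + (y + 3*W) = -4 + y + 3*W)
d(Z) = -1 (d(Z) = -1*1 = -1)
u(a) = -13/8 (u(a) = -7/8 + (1/8)*(-6) = -7/8 - 3/4 = -13/8)
N = 274 (N = -6 + 40*(-4 + 8 + 3*1) = -6 + 40*(-4 + 8 + 3) = -6 + 40*7 = -6 + 280 = 274)
u(d(5)*0 + 5)/N = -13/8/274 = -13/8*1/274 = -13/2192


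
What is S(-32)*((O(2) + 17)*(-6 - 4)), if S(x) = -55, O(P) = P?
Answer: 10450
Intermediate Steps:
S(-32)*((O(2) + 17)*(-6 - 4)) = -55*(2 + 17)*(-6 - 4) = -1045*(-10) = -55*(-190) = 10450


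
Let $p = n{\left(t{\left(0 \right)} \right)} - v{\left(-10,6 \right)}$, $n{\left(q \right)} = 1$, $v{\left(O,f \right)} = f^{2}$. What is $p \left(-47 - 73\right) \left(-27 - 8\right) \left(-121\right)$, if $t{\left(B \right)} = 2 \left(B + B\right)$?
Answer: $17787000$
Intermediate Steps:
$t{\left(B \right)} = 4 B$ ($t{\left(B \right)} = 2 \cdot 2 B = 4 B$)
$p = -35$ ($p = 1 - 6^{2} = 1 - 36 = -35$)
$p \left(-47 - 73\right) \left(-27 - 8\right) \left(-121\right) = - 35 \left(-47 - 73\right) \left(-27 - 8\right) \left(-121\right) = - 35 \left(\left(-120\right) \left(-35\right)\right) \left(-121\right) = \left(-35\right) 4200 \left(-121\right) = \left(-147000\right) \left(-121\right) = 17787000$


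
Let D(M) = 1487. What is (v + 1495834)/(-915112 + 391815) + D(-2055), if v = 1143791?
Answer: 775503014/523297 ≈ 1482.0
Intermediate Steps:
(v + 1495834)/(-915112 + 391815) + D(-2055) = (1143791 + 1495834)/(-915112 + 391815) + 1487 = 2639625/(-523297) + 1487 = 2639625*(-1/523297) + 1487 = -2639625/523297 + 1487 = 775503014/523297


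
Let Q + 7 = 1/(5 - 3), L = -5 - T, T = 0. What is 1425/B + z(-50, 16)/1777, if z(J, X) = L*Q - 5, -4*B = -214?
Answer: 10134785/380278 ≈ 26.651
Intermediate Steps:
L = -5 (L = -5 - 1*0 = -5 + 0 = -5)
Q = -13/2 (Q = -7 + 1/(5 - 3) = -7 + 1/2 = -13/2 ≈ -6.5000)
B = 107/2 (B = -1/4*(-214) = 107/2 ≈ 53.500)
z(J, X) = 55/2 (z(J, X) = -5*(-13/2) - 5 = 65/2 - 5 = 55/2)
1425/B + z(-50, 16)/1777 = 1425/(107/2) + (55/2)/1777 = 1425*(2/107) + (55/2)*(1/1777) = 2850/107 + 55/3554 = 10134785/380278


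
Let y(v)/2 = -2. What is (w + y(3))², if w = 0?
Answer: 16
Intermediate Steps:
y(v) = -4 (y(v) = 2*(-2) = -4)
(w + y(3))² = (0 - 4)² = (-4)² = 16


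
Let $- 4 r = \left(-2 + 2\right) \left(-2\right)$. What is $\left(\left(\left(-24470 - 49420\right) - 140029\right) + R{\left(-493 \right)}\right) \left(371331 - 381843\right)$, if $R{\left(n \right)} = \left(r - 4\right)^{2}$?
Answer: $2248548336$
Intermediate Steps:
$r = 0$ ($r = - \frac{\left(-2 + 2\right) \left(-2\right)}{4} = - \frac{0 \left(-2\right)}{4} = \left(- \frac{1}{4}\right) 0 = 0$)
$R{\left(n \right)} = 16$ ($R{\left(n \right)} = \left(0 - 4\right)^{2} = \left(-4\right)^{2} = 16$)
$\left(\left(\left(-24470 - 49420\right) - 140029\right) + R{\left(-493 \right)}\right) \left(371331 - 381843\right) = \left(\left(\left(-24470 - 49420\right) - 140029\right) + 16\right) \left(371331 - 381843\right) = \left(\left(-73890 - 140029\right) + 16\right) \left(-10512\right) = \left(-213919 + 16\right) \left(-10512\right) = \left(-213903\right) \left(-10512\right) = 2248548336$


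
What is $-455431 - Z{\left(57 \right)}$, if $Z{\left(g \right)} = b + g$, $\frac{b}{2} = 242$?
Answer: $-455972$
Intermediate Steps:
$b = 484$ ($b = 2 \cdot 242 = 484$)
$Z{\left(g \right)} = 484 + g$
$-455431 - Z{\left(57 \right)} = -455431 - \left(484 + 57\right) = -455431 - 541 = -455972$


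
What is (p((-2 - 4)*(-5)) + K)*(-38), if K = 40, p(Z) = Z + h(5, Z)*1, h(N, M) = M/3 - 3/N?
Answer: -15086/5 ≈ -3017.2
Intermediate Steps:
h(N, M) = -3/N + M/3 (h(N, M) = M*(1/3) - 3/N = M/3 - 3/N = -3/N + M/3)
p(Z) = -3/5 + 4*Z/3 (p(Z) = Z + (-3/5 + Z/3)*1 = Z + (-3/5 + Z/3) = -3/5 + 4*Z/3)
(p((-2 - 4)*(-5)) + K)*(-38) = ((-3/5 + 4*((-2 - 4)*(-5))/3) + 40)*(-38) = ((-3/5 + 4*(-6*(-5))/3) + 40)*(-38) = ((-3/5 + (4/3)*30) + 40)*(-38) = ((-3/5 + 40) + 40)*(-38) = (197/5 + 40)*(-38) = (397/5)*(-38) = -15086/5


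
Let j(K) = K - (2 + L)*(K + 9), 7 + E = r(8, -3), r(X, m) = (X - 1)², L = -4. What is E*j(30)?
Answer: 4536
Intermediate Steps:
r(X, m) = (-1 + X)²
E = 42 (E = -7 + (-1 + 8)² = -7 + 7² = -7 + 49 = 42)
j(K) = 18 + 3*K (j(K) = K - (2 - 4)*(K + 9) = K - (-2)*(9 + K) = K - (-18 - 2*K) = K + (18 + 2*K) = 18 + 3*K)
E*j(30) = 42*(18 + 3*30) = 42*(18 + 90) = 42*108 = 4536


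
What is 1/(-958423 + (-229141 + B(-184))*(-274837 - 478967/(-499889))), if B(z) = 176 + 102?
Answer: 499889/31442439540303691 ≈ 1.5899e-11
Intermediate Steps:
B(z) = 278
1/(-958423 + (-229141 + B(-184))*(-274837 - 478967/(-499889))) = 1/(-958423 + (-229141 + 278)*(-274837 - 478967/(-499889))) = 1/(-958423 - 228863*(-274837 - 478967*(-1/499889))) = 1/(-958423 - 228863*(-274837 + 478967/499889)) = 1/(-958423 - 228863*(-137387514126/499889)) = 1/(-958423 + 31442918645418738/499889) = 1/(31442439540303691/499889) = 499889/31442439540303691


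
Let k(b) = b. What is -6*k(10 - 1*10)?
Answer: 0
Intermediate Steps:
-6*k(10 - 1*10) = -6*(10 - 1*10) = -6*(10 - 10) = -6*0 = 0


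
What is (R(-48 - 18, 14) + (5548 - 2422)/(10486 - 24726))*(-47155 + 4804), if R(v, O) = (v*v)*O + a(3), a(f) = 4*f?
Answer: -18392613968907/7120 ≈ -2.5832e+9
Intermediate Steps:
R(v, O) = 12 + O*v² (R(v, O) = (v*v)*O + 4*3 = v²*O + 12 = O*v² + 12 = 12 + O*v²)
(R(-48 - 18, 14) + (5548 - 2422)/(10486 - 24726))*(-47155 + 4804) = ((12 + 14*(-48 - 18)²) + (5548 - 2422)/(10486 - 24726))*(-47155 + 4804) = ((12 + 14*(-66)²) + 3126/(-14240))*(-42351) = ((12 + 14*4356) + 3126*(-1/14240))*(-42351) = ((12 + 60984) - 1563/7120)*(-42351) = (60996 - 1563/7120)*(-42351) = (434289957/7120)*(-42351) = -18392613968907/7120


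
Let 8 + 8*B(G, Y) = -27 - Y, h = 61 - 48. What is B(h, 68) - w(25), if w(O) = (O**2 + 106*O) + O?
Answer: -26503/8 ≈ -3312.9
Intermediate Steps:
h = 13
w(O) = O**2 + 107*O
B(G, Y) = -35/8 - Y/8 (B(G, Y) = -1 + (-27 - Y)/8 = -1 + (-27/8 - Y/8) = -35/8 - Y/8)
B(h, 68) - w(25) = (-35/8 - 1/8*68) - 25*(107 + 25) = (-35/8 - 17/2) - 25*132 = -103/8 - 1*3300 = -103/8 - 3300 = -26503/8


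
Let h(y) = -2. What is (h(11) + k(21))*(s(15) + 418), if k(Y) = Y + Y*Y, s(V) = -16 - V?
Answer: 178020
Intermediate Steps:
k(Y) = Y + Y²
(h(11) + k(21))*(s(15) + 418) = (-2 + 21*(1 + 21))*((-16 - 1*15) + 418) = (-2 + 21*22)*((-16 - 15) + 418) = (-2 + 462)*(-31 + 418) = 460*387 = 178020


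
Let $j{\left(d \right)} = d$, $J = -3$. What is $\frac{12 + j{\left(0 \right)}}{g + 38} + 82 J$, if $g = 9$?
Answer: $- \frac{11550}{47} \approx -245.74$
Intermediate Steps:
$\frac{12 + j{\left(0 \right)}}{g + 38} + 82 J = \frac{12 + 0}{9 + 38} + 82 \left(-3\right) = \frac{12}{47} - 246 = - \frac{11550}{47}$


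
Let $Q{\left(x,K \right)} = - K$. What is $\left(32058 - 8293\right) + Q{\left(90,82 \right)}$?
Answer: $23683$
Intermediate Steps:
$\left(32058 - 8293\right) + Q{\left(90,82 \right)} = \left(32058 - 8293\right) - 82 = 23765 - 82 = 23683$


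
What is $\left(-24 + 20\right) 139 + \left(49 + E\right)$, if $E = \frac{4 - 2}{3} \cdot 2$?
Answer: $- \frac{1517}{3} \approx -505.67$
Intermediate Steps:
$E = \frac{4}{3}$ ($E = \left(4 - 2\right) \frac{1}{3} \cdot 2 = 2 \cdot \frac{1}{3} \cdot 2 = \frac{2}{3} \cdot 2 = \frac{4}{3} \approx 1.3333$)
$\left(-24 + 20\right) 139 + \left(49 + E\right) = \left(-24 + 20\right) 139 + \left(49 + \frac{4}{3}\right) = \left(-4\right) 139 + \frac{151}{3} = -556 + \frac{151}{3} = - \frac{1517}{3}$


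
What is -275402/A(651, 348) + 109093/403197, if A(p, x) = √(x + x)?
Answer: 109093/403197 - 137701*√174/174 ≈ -10439.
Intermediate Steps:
A(p, x) = √2*√x (A(p, x) = √(2*x) = √2*√x)
-275402/A(651, 348) + 109093/403197 = -275402*√174/348 + 109093/403197 = -137701*√174/174 + 109093/403197 = 109093/403197 - 137701*√174/174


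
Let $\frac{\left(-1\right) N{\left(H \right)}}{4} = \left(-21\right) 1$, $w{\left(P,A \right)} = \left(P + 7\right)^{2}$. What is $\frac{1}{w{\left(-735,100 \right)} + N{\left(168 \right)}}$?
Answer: $\frac{1}{530068} \approx 1.8866 \cdot 10^{-6}$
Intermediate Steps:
$w{\left(P,A \right)} = \left(7 + P\right)^{2}$
$N{\left(H \right)} = 84$ ($N{\left(H \right)} = - 4 \left(\left(-21\right) 1\right) = \left(-4\right) \left(-21\right) = 84$)
$\frac{1}{w{\left(-735,100 \right)} + N{\left(168 \right)}} = \frac{1}{\left(7 - 735\right)^{2} + 84} = \frac{1}{\left(-728\right)^{2} + 84} = \frac{1}{529984 + 84} = \frac{1}{530068}$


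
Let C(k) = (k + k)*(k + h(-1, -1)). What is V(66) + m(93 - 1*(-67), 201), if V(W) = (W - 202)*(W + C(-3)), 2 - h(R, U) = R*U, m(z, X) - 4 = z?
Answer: -10444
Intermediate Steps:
m(z, X) = 4 + z
h(R, U) = 2 - R*U
C(k) = 2*k*(1 + k) (C(k) = (k + k)*(k + (2 - 1*(-1)*(-1))) = (2*k)*(k + (2 - 1)) = (2*k)*(k + 1) = (2*k)*(1 + k) = 2*k*(1 + k))
V(W) = (-202 + W)*(12 + W) (V(W) = (W - 202)*(W + 2*(-3)*(1 - 3)) = (-202 + W)*(W + 2*(-3)*(-2)) = (-202 + W)*(W + 12) = (-202 + W)*(12 + W))
V(66) + m(93 - 1*(-67), 201) = (-2424 + 66² - 190*66) + (4 + (93 - 1*(-67))) = (-2424 + 4356 - 12540) + (4 + (93 + 67)) = -10608 + (4 + 160) = -10608 + 164 = -10444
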